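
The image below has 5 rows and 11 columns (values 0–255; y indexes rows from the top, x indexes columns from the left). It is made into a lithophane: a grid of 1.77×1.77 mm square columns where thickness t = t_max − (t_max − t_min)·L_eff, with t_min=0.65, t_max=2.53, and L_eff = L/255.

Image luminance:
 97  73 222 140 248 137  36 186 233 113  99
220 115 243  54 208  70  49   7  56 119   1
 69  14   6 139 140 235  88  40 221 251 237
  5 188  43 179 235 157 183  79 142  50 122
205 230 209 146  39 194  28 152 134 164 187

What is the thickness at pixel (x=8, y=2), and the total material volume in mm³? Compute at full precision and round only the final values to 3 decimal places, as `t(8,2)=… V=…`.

t(8,2)=0.901 V=268.787

span = t_max - t_min = 2.53 - 0.65 = 1.880
L(8,2) = 221, L_eff = 221/255 = 0.866667
t(8,2) = 2.53 - 1.880·0.866667 = 0.901
Σt over all 5·11 pixels = 2187769/25500 ≈ 85.7948627
V = pitch²·Σt = 1.77²·2187769/25500 = 268.787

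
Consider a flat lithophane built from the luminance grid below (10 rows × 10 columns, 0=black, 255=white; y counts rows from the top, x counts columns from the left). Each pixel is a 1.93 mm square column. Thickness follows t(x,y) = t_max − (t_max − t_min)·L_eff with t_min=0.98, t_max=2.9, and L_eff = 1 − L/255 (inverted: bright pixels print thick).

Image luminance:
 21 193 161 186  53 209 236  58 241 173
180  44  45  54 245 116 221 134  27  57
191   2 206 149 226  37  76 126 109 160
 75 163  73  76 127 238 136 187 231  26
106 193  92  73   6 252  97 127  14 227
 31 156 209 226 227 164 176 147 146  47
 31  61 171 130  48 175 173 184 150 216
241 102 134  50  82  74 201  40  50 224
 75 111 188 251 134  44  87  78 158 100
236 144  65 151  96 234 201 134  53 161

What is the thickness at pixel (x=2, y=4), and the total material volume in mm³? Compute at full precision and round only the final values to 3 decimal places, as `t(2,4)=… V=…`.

span = t_max - t_min = 2.9 - 0.98 = 1.920
L(2,4) = 92, L_eff = 1 - 92/255 = 0.639216 (inverted)
t(2,4) = 2.9 - 1.920·0.639216 = 1.673
Σt over all 10·10 pixels = 419802/2125 ≈ 197.5538824
V = pitch²·Σt = 1.93²·419802/2125 = 735.868

t(2,4)=1.673 V=735.868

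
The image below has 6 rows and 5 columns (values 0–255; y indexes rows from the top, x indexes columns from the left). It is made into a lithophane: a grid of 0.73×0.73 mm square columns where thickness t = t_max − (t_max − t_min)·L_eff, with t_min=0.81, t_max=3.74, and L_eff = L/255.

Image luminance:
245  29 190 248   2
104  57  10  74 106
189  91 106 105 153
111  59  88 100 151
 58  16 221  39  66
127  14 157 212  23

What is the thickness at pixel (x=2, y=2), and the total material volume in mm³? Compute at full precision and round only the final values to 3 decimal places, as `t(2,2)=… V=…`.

t(2,2)=2.522 V=40.497

span = t_max - t_min = 3.74 - 0.81 = 2.930
L(2,2) = 106, L_eff = 106/255 = 0.415686
t(2,2) = 3.74 - 2.930·0.415686 = 2.522
Σt over all 6·5 pixels = 1937857/25500 ≈ 75.9943922
V = pitch²·Σt = 0.73²·1937857/25500 = 40.497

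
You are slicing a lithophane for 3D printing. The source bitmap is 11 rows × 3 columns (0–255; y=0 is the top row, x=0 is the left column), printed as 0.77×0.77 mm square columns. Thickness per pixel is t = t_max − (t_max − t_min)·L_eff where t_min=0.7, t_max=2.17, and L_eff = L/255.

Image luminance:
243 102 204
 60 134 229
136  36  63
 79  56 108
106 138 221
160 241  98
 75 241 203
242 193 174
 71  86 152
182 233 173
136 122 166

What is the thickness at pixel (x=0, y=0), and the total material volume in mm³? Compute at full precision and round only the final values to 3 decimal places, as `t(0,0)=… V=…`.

span = t_max - t_min = 2.17 - 0.7 = 1.470
L(0,0) = 243, L_eff = 243/255 = 0.952941
t(0,0) = 2.17 - 1.470·0.952941 = 0.769
Σt over all 11·3 pixels = 185199/4250 ≈ 43.5762353
V = pitch²·Σt = 0.77²·185199/4250 = 25.836

t(0,0)=0.769 V=25.836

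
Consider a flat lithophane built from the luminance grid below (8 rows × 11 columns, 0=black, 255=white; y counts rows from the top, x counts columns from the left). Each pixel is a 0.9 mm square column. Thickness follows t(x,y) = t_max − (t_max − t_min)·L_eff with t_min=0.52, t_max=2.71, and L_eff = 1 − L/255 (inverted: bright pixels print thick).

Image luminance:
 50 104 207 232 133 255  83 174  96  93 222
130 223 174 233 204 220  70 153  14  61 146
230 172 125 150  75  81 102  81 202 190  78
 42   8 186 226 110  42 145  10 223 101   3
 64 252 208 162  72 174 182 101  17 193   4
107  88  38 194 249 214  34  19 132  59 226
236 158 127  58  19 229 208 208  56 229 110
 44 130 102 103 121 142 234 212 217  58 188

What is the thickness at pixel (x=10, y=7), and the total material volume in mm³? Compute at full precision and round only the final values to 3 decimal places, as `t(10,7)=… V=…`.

t(10,7)=2.135 V=119.409

span = t_max - t_min = 2.71 - 0.52 = 2.190
L(10,7) = 188, L_eff = 1 - 188/255 = 0.262745 (inverted)
t(10,7) = 2.71 - 2.190·0.262745 = 2.135
Σt over all 8·11 pixels = 1253061/8500 ≈ 147.4189412
V = pitch²·Σt = 0.9²·1253061/8500 = 119.409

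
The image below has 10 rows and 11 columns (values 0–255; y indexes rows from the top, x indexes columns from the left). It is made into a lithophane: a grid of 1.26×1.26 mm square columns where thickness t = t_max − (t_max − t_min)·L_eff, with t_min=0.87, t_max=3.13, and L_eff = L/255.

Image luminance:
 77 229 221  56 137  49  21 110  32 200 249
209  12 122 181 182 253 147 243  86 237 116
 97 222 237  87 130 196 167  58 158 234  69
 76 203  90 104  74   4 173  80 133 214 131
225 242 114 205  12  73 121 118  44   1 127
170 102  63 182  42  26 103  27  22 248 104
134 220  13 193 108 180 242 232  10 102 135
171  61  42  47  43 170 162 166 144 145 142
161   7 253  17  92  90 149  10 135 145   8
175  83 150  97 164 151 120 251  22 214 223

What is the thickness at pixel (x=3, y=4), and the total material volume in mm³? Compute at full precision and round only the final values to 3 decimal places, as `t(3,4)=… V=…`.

t(3,4)=1.313 V=348.836

span = t_max - t_min = 3.13 - 0.87 = 2.260
L(3,4) = 205, L_eff = 205/255 = 0.803922
t(3,4) = 3.13 - 2.260·0.803922 = 1.313
Σt over all 10·11 pixels = 2801497/12750 ≈ 219.7252549
V = pitch²·Σt = 1.26²·2801497/12750 = 348.836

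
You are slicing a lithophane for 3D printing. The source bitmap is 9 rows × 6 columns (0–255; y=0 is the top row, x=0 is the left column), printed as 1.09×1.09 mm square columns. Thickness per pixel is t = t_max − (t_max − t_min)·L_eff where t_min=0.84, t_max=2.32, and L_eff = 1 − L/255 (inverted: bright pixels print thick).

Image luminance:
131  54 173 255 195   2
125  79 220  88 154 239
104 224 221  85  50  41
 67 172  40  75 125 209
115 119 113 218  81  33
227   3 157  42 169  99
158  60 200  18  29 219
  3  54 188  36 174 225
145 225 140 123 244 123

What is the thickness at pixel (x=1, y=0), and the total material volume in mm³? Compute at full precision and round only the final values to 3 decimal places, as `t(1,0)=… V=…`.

t(1,0)=1.153 V=101.251

span = t_max - t_min = 2.32 - 0.84 = 1.480
L(1,0) = 54, L_eff = 1 - 54/255 = 0.788235 (inverted)
t(1,0) = 2.32 - 1.480·0.788235 = 1.153
Σt over all 9·6 pixels = 31958/375 ≈ 85.2213333
V = pitch²·Σt = 1.09²·31958/375 = 101.251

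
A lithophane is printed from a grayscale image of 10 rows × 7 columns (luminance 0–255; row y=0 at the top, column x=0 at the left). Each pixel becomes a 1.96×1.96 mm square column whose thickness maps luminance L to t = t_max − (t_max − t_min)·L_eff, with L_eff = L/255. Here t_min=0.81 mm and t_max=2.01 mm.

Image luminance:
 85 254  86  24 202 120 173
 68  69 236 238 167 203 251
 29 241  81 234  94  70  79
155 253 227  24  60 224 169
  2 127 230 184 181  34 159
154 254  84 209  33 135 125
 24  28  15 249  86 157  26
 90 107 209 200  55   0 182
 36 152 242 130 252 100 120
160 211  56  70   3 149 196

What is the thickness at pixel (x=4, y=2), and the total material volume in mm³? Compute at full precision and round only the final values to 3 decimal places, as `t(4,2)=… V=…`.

span = t_max - t_min = 2.01 - 0.81 = 1.200
L(4,2) = 94, L_eff = 94/255 = 0.368627
t(4,2) = 2.01 - 1.200·0.368627 = 1.568
Σt over all 10·7 pixels = 82267/850 ≈ 96.7847059
V = pitch²·Σt = 1.96²·82267/850 = 371.808

t(4,2)=1.568 V=371.808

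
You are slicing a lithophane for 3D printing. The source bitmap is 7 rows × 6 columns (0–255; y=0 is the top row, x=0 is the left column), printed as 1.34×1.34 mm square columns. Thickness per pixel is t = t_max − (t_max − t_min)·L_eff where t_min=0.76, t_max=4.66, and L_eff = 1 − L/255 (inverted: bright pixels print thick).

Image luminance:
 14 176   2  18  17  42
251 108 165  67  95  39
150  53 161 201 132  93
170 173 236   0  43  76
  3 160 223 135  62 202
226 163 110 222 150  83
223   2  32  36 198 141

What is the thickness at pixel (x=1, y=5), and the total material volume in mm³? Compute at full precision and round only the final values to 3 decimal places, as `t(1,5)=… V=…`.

span = t_max - t_min = 4.66 - 0.76 = 3.900
L(1,5) = 163, L_eff = 1 - 163/255 = 0.360784 (inverted)
t(1,5) = 4.66 - 3.900·0.360784 = 3.253
Σt over all 7·6 pixels = 90221/850 ≈ 106.1423529
V = pitch²·Σt = 1.34²·90221/850 = 190.589

t(1,5)=3.253 V=190.589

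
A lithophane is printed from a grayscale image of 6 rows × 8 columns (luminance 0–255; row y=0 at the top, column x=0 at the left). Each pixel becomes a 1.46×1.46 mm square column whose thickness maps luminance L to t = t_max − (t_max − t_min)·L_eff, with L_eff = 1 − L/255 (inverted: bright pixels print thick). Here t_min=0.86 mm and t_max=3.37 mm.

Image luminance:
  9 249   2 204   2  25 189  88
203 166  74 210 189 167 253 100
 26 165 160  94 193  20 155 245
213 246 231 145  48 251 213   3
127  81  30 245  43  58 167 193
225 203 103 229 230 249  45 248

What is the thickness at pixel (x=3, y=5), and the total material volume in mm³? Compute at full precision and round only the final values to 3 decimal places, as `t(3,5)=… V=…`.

t(3,5)=3.114 V=235.158

span = t_max - t_min = 3.37 - 0.86 = 2.510
L(3,5) = 229, L_eff = 1 - 229/255 = 0.101961 (inverted)
t(3,5) = 3.37 - 2.510·0.101961 = 3.114
Σt over all 6·8 pixels = 468859/4250 ≈ 110.3197647
V = pitch²·Σt = 1.46²·468859/4250 = 235.158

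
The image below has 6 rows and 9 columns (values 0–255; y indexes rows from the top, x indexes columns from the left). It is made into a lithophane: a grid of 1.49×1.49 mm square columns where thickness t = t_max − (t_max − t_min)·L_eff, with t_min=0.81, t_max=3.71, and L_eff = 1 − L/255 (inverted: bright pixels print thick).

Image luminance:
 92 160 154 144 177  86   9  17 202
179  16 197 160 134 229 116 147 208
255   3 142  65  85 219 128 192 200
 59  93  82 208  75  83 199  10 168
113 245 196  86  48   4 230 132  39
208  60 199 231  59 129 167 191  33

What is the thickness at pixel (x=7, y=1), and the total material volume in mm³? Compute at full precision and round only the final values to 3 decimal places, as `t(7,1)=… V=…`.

t(7,1)=2.482 V=275.435

span = t_max - t_min = 3.71 - 0.81 = 2.900
L(7,1) = 147, L_eff = 1 - 147/255 = 0.423529 (inverted)
t(7,1) = 3.71 - 2.900·0.423529 = 2.482
Σt over all 6·9 pixels = 158182/1275 ≈ 124.0643137
V = pitch²·Σt = 1.49²·158182/1275 = 275.435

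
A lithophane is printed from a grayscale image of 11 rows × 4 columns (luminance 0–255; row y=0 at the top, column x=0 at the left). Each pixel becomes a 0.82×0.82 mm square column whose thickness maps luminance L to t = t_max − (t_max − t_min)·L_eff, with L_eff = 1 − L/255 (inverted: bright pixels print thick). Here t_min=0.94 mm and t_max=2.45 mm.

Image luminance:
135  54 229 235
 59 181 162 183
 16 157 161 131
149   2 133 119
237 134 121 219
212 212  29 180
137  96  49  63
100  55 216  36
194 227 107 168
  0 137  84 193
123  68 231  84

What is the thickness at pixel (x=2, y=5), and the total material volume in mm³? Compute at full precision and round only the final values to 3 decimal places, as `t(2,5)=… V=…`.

t(2,5)=1.112 V=50.976

span = t_max - t_min = 2.45 - 0.94 = 1.510
L(2,5) = 29, L_eff = 1 - 29/255 = 0.886275 (inverted)
t(2,5) = 2.45 - 1.510·0.886275 = 1.112
Σt over all 11·4 pixels = 966599/12750 ≈ 75.8116863
V = pitch²·Σt = 0.82²·966599/12750 = 50.976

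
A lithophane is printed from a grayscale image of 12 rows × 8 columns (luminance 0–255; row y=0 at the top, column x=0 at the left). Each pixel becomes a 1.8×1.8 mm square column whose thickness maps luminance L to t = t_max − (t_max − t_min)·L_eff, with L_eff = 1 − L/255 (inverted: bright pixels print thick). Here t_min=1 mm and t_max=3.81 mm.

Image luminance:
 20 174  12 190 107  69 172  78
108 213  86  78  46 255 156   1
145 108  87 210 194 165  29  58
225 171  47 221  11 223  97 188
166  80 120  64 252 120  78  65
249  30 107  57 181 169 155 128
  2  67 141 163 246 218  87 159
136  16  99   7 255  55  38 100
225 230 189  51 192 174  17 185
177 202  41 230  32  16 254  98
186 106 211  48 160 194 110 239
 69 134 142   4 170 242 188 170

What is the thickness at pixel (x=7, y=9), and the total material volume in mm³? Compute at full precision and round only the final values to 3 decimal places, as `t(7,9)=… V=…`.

span = t_max - t_min = 3.81 - 1 = 2.810
L(7,9) = 98, L_eff = 1 - 98/255 = 0.615686 (inverted)
t(7,9) = 3.81 - 2.810·0.615686 = 2.080
Σt over all 12·8 pixels = 297182/1275 ≈ 233.0839216
V = pitch²·Σt = 1.8²·297182/1275 = 755.192

t(7,9)=2.080 V=755.192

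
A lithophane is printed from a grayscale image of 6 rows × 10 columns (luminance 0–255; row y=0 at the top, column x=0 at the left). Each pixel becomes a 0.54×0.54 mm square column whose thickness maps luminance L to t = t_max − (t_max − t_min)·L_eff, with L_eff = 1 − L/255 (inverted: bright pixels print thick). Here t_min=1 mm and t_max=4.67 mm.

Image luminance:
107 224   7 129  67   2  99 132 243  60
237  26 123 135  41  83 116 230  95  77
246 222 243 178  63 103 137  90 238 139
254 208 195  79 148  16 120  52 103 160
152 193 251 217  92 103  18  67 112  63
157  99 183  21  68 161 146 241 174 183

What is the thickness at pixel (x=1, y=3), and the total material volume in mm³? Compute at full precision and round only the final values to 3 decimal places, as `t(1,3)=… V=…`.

span = t_max - t_min = 4.67 - 1 = 3.670
L(1,3) = 208, L_eff = 1 - 208/255 = 0.184314 (inverted)
t(1,3) = 4.67 - 3.670·0.184314 = 3.994
Σt over all 6·10 pixels = 1109894/6375 ≈ 174.1010196
V = pitch²·Σt = 0.54²·1109894/6375 = 50.768

t(1,3)=3.994 V=50.768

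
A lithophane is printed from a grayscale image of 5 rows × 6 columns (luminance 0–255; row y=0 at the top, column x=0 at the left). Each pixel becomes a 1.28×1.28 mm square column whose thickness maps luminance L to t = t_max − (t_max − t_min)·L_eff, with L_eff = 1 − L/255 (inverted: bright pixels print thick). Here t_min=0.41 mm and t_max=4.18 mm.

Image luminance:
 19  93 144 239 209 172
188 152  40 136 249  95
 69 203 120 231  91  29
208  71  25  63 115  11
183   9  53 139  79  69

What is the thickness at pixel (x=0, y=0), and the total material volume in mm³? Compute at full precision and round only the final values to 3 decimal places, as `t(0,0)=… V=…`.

span = t_max - t_min = 4.18 - 0.41 = 3.770
L(0,0) = 19, L_eff = 1 - 19/255 = 0.925490 (inverted)
t(0,0) = 4.18 - 3.770·0.925490 = 0.691
Σt over all 5·6 pixels = 272443/4250 ≈ 64.1042353
V = pitch²·Σt = 1.28²·272443/4250 = 105.028

t(0,0)=0.691 V=105.028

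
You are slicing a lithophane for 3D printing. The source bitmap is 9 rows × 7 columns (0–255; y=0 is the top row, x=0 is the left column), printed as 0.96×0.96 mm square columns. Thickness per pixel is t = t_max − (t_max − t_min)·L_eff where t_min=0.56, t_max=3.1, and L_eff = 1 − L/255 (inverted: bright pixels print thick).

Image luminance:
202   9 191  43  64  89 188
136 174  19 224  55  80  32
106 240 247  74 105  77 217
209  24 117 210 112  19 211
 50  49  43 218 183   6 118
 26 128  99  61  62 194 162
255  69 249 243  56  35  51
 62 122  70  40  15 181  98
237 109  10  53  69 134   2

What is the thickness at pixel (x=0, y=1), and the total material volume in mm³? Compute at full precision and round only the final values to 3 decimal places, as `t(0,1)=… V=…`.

t(0,1)=1.915 V=97.076

span = t_max - t_min = 3.1 - 0.56 = 2.540
L(0,1) = 136, L_eff = 1 - 136/255 = 0.466667 (inverted)
t(0,1) = 3.1 - 2.540·0.466667 = 1.915
Σt over all 9·7 pixels = 1343011/12750 ≈ 105.3341961
V = pitch²·Σt = 0.96²·1343011/12750 = 97.076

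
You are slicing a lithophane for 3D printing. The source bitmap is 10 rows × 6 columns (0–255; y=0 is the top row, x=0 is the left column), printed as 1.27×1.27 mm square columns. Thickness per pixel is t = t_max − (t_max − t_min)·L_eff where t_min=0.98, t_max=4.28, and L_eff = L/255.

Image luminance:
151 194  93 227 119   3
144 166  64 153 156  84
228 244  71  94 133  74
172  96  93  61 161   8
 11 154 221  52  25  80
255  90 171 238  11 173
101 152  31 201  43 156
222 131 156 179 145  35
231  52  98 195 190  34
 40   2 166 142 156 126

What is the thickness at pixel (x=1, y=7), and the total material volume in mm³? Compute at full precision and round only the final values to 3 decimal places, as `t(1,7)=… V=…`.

t(1,7)=2.585 V=258.607

span = t_max - t_min = 4.28 - 0.98 = 3.300
L(1,7) = 131, L_eff = 131/255 = 0.513725
t(1,7) = 4.28 - 3.300·0.513725 = 2.585
Σt over all 10·6 pixels = 68143/425 ≈ 160.3364706
V = pitch²·Σt = 1.27²·68143/425 = 258.607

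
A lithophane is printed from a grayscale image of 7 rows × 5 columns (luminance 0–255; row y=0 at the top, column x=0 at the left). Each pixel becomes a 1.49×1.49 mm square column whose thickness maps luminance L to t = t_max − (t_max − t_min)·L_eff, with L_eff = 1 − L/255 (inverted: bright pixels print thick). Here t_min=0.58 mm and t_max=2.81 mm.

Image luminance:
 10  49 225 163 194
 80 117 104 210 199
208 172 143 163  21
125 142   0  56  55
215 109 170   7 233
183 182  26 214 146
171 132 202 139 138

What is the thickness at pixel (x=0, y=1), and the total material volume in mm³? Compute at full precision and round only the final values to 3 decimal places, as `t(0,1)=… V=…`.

t(0,1)=1.280 V=136.377

span = t_max - t_min = 2.81 - 0.58 = 2.230
L(0,1) = 80, L_eff = 1 - 80/255 = 0.686275 (inverted)
t(0,1) = 2.81 - 2.230·0.686275 = 1.280
Σt over all 7·5 pixels = 1566419/25500 ≈ 61.4281961
V = pitch²·Σt = 1.49²·1566419/25500 = 136.377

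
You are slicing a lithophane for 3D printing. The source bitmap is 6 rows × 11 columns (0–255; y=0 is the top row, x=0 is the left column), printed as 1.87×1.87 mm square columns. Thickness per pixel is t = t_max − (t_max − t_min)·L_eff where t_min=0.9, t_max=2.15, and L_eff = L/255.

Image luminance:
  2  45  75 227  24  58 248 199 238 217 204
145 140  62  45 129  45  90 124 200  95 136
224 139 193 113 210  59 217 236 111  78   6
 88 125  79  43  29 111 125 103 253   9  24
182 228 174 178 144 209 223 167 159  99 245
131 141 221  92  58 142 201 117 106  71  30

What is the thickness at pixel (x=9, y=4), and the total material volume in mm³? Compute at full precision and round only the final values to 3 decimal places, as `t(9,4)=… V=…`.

span = t_max - t_min = 2.15 - 0.9 = 1.250
L(9,4) = 99, L_eff = 99/255 = 0.388235
t(9,4) = 2.15 - 1.250·0.388235 = 1.665
Σt over all 6·11 pixels = 101533/1020 ≈ 99.5421569
V = pitch²·Σt = 1.87²·101533/1020 = 348.089

t(9,4)=1.665 V=348.089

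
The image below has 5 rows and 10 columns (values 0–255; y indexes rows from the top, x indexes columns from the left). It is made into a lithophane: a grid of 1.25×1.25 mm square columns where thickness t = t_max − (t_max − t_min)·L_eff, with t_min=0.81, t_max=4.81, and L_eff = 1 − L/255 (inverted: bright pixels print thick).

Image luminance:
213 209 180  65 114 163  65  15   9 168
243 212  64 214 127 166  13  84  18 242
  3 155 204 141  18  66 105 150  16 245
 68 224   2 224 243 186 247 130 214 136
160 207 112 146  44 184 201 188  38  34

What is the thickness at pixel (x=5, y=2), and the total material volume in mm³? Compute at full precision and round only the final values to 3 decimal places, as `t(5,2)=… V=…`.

t(5,2)=1.845 V=226.884

span = t_max - t_min = 4.81 - 0.81 = 4.000
L(5,2) = 66, L_eff = 1 - 66/255 = 0.741176 (inverted)
t(5,2) = 4.81 - 4.000·0.741176 = 1.845
Σt over all 5·10 pixels = 4937/34 ≈ 145.2058824
V = pitch²·Σt = 1.25²·4937/34 = 226.884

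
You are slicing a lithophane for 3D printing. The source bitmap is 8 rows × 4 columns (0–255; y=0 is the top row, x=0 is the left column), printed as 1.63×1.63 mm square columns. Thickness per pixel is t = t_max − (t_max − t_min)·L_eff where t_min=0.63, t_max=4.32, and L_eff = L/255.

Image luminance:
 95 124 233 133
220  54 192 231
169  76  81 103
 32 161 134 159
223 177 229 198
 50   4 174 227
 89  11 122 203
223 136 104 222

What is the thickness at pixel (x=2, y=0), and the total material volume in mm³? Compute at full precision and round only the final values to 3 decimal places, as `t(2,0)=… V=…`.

t(2,0)=0.948 V=190.857

span = t_max - t_min = 4.32 - 0.63 = 3.690
L(2,0) = 233, L_eff = 233/255 = 0.913725
t(2,0) = 4.32 - 3.690·0.913725 = 0.948
Σt over all 8·4 pixels = 610593/8500 ≈ 71.8344706
V = pitch²·Σt = 1.63²·610593/8500 = 190.857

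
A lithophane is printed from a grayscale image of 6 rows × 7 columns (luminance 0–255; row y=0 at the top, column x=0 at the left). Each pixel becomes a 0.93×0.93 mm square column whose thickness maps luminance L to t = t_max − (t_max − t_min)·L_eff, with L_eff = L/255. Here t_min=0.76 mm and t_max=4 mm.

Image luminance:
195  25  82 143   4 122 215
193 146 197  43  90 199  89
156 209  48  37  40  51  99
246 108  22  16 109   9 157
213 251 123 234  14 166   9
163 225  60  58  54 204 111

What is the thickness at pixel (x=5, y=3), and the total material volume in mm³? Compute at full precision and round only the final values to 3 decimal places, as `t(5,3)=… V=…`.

span = t_max - t_min = 4 - 0.76 = 3.240
L(5,3) = 9, L_eff = 9/255 = 0.035294
t(5,3) = 4 - 3.240·0.035294 = 3.886
Σt over all 6·7 pixels = 44751/425 ≈ 105.2964706
V = pitch²·Σt = 0.93²·44751/425 = 91.071

t(5,3)=3.886 V=91.071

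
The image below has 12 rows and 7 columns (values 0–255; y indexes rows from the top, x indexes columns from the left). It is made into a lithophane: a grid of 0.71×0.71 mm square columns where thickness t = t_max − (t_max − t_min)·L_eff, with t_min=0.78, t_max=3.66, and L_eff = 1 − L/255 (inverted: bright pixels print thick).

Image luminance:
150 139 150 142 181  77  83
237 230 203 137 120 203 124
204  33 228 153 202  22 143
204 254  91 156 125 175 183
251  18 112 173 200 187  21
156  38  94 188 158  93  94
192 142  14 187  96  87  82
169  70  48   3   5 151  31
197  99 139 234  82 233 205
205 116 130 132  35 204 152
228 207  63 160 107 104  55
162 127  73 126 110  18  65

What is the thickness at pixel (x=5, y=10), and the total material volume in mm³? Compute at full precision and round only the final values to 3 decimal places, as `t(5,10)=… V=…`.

t(5,10)=1.955 V=96.663

span = t_max - t_min = 3.66 - 0.78 = 2.880
L(5,10) = 104, L_eff = 1 - 104/255 = 0.592157 (inverted)
t(5,10) = 3.66 - 2.880·0.592157 = 1.955
Σt over all 12·7 pixels = 407478/2125 ≈ 191.7543529
V = pitch²·Σt = 0.71²·407478/2125 = 96.663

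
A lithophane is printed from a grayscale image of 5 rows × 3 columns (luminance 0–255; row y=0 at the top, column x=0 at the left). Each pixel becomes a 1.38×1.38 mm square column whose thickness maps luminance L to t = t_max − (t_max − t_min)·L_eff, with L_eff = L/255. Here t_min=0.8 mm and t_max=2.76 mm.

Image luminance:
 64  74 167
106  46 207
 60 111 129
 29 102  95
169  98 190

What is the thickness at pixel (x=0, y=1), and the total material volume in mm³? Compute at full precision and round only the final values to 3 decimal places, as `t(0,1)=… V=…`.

span = t_max - t_min = 2.76 - 0.8 = 1.960
L(0,1) = 106, L_eff = 106/255 = 0.415686
t(0,1) = 2.76 - 1.960·0.415686 = 1.945
Σt over all 5·3 pixels = 61074/2125 ≈ 28.7407059
V = pitch²·Σt = 1.38²·61074/2125 = 54.734

t(0,1)=1.945 V=54.734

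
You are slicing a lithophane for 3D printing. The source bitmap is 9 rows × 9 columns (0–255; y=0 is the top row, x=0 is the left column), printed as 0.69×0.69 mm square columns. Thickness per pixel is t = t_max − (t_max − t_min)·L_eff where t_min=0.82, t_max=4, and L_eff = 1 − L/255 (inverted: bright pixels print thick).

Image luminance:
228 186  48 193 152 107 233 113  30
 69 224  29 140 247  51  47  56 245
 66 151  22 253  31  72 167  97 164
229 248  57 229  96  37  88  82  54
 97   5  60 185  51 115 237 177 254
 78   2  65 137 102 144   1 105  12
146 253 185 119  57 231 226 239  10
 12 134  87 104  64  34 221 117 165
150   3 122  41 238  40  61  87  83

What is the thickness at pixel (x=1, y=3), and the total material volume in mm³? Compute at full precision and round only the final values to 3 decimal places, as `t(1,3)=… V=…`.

span = t_max - t_min = 4 - 0.82 = 3.180
L(1,3) = 248, L_eff = 1 - 248/255 = 0.027451 (inverted)
t(1,3) = 4 - 3.180·0.027451 = 3.913
Σt over all 9·9 pixels = 395463/2125 ≈ 186.1002353
V = pitch²·Σt = 0.69²·395463/2125 = 88.602

t(1,3)=3.913 V=88.602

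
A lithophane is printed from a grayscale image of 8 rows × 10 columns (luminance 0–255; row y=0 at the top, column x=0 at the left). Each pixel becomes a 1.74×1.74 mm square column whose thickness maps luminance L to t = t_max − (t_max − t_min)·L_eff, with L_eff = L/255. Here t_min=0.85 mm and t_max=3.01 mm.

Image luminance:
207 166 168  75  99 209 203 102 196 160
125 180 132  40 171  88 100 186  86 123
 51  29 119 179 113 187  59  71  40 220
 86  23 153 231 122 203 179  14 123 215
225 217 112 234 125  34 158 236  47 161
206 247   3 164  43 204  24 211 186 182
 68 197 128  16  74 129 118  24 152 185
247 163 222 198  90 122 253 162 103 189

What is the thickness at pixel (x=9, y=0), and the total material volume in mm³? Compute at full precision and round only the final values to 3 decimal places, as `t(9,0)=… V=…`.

t(9,0)=1.655 V=444.586

span = t_max - t_min = 3.01 - 0.85 = 2.160
L(9,0) = 160, L_eff = 160/255 = 0.627451
t(9,0) = 3.01 - 2.160·0.627451 = 1.655
Σt over all 8·10 pixels = 312044/2125 ≈ 146.8442353
V = pitch²·Σt = 1.74²·312044/2125 = 444.586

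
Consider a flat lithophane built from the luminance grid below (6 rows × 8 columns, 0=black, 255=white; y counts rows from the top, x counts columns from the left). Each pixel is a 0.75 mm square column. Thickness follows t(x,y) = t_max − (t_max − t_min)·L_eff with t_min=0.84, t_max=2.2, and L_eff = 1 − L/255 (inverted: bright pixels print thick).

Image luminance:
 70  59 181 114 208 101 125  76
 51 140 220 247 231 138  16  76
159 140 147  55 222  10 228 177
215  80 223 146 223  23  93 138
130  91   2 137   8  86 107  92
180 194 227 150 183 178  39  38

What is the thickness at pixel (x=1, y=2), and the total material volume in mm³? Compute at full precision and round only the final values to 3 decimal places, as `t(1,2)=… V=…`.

span = t_max - t_min = 2.2 - 0.84 = 1.360
L(1,2) = 140, L_eff = 1 - 140/255 = 0.450980 (inverted)
t(1,2) = 2.2 - 1.360·0.450980 = 1.587
Σt over all 6·8 pixels = 73.248
V = pitch²·Σt = 0.75²·73.248 = 41.202

t(1,2)=1.587 V=41.202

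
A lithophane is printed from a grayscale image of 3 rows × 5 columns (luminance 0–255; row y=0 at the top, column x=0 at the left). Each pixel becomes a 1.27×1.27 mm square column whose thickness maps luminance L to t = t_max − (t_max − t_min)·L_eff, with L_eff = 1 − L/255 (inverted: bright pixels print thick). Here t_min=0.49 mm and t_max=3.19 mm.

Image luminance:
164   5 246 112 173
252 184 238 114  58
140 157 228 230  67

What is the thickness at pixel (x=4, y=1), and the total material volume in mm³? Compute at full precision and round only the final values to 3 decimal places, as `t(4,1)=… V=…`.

span = t_max - t_min = 3.19 - 0.49 = 2.700
L(4,1) = 58, L_eff = 1 - 58/255 = 0.772549 (inverted)
t(4,1) = 3.19 - 2.700·0.772549 = 1.104
Σt over all 3·5 pixels = 55119/1700 ≈ 32.4229412
V = pitch²·Σt = 1.27²·55119/1700 = 52.295

t(4,1)=1.104 V=52.295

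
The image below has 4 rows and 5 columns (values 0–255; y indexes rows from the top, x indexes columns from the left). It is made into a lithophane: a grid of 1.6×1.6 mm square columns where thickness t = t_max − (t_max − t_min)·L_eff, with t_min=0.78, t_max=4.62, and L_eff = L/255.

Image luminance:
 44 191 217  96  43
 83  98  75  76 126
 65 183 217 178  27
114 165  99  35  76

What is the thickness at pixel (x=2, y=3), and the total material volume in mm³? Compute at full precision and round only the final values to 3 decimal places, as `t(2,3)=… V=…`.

span = t_max - t_min = 4.62 - 0.78 = 3.840
L(2,3) = 99, L_eff = 99/255 = 0.388235
t(2,3) = 4.62 - 3.840·0.388235 = 3.129
Σt over all 4·5 pixels = 125694/2125 ≈ 59.1501176
V = pitch²·Σt = 1.6²·125694/2125 = 151.424

t(2,3)=3.129 V=151.424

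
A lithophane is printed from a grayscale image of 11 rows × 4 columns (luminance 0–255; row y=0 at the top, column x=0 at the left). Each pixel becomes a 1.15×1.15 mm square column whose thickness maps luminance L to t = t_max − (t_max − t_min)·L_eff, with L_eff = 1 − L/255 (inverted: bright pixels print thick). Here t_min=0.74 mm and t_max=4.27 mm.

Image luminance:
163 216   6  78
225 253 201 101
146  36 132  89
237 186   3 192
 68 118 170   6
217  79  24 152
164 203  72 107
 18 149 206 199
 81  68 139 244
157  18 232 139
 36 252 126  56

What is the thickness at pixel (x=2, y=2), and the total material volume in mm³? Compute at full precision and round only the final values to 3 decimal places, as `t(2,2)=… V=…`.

span = t_max - t_min = 4.27 - 0.74 = 3.530
L(2,2) = 132, L_eff = 1 - 132/255 = 0.482353 (inverted)
t(2,2) = 4.27 - 3.530·0.482353 = 2.567
Σt over all 11·4 pixels = 716243/6375 ≈ 112.3518431
V = pitch²·Σt = 1.15²·716243/6375 = 148.585

t(2,2)=2.567 V=148.585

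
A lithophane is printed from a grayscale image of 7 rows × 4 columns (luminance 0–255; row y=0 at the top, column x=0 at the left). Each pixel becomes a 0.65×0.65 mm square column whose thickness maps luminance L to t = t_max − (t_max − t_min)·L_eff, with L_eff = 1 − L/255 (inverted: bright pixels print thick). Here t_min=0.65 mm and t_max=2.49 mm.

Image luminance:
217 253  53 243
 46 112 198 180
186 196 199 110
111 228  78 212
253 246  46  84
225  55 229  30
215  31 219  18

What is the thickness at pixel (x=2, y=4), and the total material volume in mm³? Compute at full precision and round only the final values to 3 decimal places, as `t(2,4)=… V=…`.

t(2,4)=0.982 V=20.716

span = t_max - t_min = 2.49 - 0.65 = 1.840
L(2,4) = 46, L_eff = 1 - 46/255 = 0.819608 (inverted)
t(2,4) = 2.49 - 1.840·0.819608 = 0.982
Σt over all 7·4 pixels = 312583/6375 ≈ 49.0326275
V = pitch²·Σt = 0.65²·312583/6375 = 20.716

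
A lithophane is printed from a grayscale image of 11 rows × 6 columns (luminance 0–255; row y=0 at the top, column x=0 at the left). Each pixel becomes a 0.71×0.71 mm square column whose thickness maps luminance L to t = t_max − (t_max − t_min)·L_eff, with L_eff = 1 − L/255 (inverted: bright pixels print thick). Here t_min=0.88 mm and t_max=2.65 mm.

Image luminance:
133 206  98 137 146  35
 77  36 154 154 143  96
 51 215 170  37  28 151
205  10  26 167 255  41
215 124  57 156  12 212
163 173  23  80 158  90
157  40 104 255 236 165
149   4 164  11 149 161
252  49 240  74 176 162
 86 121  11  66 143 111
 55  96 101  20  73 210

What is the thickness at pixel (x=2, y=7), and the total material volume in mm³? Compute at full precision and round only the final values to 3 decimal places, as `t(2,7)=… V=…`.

t(2,7)=2.018 V=56.833

span = t_max - t_min = 2.65 - 0.88 = 1.770
L(2,7) = 164, L_eff = 1 - 164/255 = 0.356863 (inverted)
t(2,7) = 2.65 - 1.770·0.356863 = 2.018
Σt over all 11·6 pixels = 191661/1700 ≈ 112.7417647
V = pitch²·Σt = 0.71²·191661/1700 = 56.833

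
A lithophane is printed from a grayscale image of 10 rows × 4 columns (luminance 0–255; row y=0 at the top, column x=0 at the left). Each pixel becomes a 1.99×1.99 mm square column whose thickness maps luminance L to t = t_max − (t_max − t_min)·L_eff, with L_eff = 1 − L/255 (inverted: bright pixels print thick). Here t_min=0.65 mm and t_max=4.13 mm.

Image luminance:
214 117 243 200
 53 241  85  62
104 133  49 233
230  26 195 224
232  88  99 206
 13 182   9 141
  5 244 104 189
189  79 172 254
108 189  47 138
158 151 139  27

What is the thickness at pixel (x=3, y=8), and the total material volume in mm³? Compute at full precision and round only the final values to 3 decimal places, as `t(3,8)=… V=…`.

t(3,8)=2.533 V=404.094

span = t_max - t_min = 4.13 - 0.65 = 3.480
L(3,8) = 138, L_eff = 1 - 138/255 = 0.458824 (inverted)
t(3,8) = 4.13 - 3.480·0.458824 = 2.533
Σt over all 10·4 pixels = 216838/2125 ≈ 102.0414118
V = pitch²·Σt = 1.99²·216838/2125 = 404.094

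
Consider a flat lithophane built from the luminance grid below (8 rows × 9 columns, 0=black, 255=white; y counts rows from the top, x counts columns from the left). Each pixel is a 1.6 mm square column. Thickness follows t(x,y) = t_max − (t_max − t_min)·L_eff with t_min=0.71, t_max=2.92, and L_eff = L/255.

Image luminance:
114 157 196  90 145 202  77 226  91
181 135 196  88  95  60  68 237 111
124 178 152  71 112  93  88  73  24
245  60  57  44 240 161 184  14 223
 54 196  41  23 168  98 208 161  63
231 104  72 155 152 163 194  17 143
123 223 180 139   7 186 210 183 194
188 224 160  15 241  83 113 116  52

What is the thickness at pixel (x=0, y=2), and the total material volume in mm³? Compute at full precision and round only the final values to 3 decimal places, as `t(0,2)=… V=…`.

span = t_max - t_min = 2.92 - 0.71 = 2.210
L(0,2) = 124, L_eff = 124/255 = 0.486275
t(0,2) = 2.92 - 2.210·0.486275 = 1.845
Σt over all 8·9 pixels = 127.976
V = pitch²·Σt = 1.6²·127.976 = 327.619

t(0,2)=1.845 V=327.619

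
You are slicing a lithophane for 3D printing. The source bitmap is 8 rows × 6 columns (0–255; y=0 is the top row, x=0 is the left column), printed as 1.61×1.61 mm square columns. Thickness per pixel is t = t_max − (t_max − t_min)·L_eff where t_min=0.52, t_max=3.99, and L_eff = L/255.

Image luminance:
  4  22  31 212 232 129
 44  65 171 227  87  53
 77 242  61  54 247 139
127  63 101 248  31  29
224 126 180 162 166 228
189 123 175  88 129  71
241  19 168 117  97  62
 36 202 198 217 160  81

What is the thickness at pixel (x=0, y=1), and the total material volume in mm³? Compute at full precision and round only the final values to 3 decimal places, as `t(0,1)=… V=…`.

span = t_max - t_min = 3.99 - 0.52 = 3.470
L(0,1) = 44, L_eff = 44/255 = 0.172549
t(0,1) = 3.99 - 3.470·0.172549 = 3.391
Σt over all 8·6 pixels = 109919/1020 ≈ 107.7637255
V = pitch²·Σt = 1.61²·109919/1020 = 279.334

t(0,1)=3.391 V=279.334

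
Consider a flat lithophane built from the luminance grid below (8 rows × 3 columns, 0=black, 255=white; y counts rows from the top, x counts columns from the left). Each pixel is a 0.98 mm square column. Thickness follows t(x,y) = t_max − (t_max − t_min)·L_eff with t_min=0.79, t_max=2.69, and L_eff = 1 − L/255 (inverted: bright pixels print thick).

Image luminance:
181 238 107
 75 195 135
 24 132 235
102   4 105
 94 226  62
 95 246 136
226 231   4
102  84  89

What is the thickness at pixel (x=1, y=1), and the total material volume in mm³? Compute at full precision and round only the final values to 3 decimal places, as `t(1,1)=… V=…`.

t(1,1)=2.243 V=40.593

span = t_max - t_min = 2.69 - 0.79 = 1.900
L(1,1) = 195, L_eff = 1 - 195/255 = 0.235294 (inverted)
t(1,1) = 2.69 - 1.900·0.235294 = 2.243
Σt over all 8·3 pixels = 634/15 ≈ 42.2666667
V = pitch²·Σt = 0.98²·634/15 = 40.593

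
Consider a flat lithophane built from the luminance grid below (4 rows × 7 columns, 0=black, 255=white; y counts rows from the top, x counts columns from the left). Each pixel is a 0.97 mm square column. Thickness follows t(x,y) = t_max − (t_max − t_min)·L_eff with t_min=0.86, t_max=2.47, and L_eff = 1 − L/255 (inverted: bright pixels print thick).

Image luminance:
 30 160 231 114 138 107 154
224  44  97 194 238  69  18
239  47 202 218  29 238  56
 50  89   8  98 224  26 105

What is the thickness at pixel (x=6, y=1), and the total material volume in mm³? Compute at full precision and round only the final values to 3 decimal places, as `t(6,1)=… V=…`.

t(6,1)=0.974 V=43.134

span = t_max - t_min = 2.47 - 0.86 = 1.610
L(6,1) = 18, L_eff = 1 - 18/255 = 0.929412 (inverted)
t(6,1) = 2.47 - 1.610·0.929412 = 0.974
Σt over all 4·7 pixels = 389669/8500 ≈ 45.8434118
V = pitch²·Σt = 0.97²·389669/8500 = 43.134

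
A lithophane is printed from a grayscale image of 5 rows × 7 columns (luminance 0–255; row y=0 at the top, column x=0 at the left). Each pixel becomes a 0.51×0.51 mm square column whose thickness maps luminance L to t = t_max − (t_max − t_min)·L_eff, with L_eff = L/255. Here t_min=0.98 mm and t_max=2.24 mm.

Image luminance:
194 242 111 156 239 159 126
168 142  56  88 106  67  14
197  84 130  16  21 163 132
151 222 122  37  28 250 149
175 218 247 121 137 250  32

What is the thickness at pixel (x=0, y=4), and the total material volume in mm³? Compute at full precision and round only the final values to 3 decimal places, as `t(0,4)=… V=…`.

t(0,4)=1.375 V=14.287

span = t_max - t_min = 2.24 - 0.98 = 1.260
L(0,4) = 175, L_eff = 175/255 = 0.686275
t(0,4) = 2.24 - 1.260·0.686275 = 1.375
Σt over all 5·7 pixels = 4669/85 ≈ 54.9294118
V = pitch²·Σt = 0.51²·4669/85 = 14.287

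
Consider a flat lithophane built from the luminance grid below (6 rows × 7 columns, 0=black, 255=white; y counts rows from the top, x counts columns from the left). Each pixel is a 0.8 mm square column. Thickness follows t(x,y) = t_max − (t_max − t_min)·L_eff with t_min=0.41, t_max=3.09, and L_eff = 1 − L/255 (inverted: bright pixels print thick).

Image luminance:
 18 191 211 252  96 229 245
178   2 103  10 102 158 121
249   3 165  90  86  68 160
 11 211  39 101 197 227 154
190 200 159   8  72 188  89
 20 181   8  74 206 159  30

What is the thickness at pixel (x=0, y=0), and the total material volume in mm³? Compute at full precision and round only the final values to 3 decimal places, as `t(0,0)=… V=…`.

t(0,0)=0.599 V=46.408

span = t_max - t_min = 3.09 - 0.41 = 2.680
L(0,0) = 18, L_eff = 1 - 18/255 = 0.929412 (inverted)
t(0,0) = 3.09 - 2.680·0.929412 = 0.599
Σt over all 6·7 pixels = 924529/12750 ≈ 72.5120784
V = pitch²·Σt = 0.8²·924529/12750 = 46.408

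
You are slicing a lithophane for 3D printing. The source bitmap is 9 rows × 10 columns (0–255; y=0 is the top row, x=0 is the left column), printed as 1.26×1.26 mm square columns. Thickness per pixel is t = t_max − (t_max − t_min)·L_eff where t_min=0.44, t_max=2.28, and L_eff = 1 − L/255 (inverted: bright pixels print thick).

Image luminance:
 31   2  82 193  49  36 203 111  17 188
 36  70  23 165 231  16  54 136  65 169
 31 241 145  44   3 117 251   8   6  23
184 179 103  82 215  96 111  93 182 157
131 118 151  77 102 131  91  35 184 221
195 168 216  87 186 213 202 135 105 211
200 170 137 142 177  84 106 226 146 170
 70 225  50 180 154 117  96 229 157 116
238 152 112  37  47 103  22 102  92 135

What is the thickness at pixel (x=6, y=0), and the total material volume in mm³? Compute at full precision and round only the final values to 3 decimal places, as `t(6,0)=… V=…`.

t(6,0)=1.905 V=190.015

span = t_max - t_min = 2.28 - 0.44 = 1.840
L(6,0) = 203, L_eff = 1 - 203/255 = 0.203922 (inverted)
t(6,0) = 2.28 - 1.840·0.203922 = 1.905
Σt over all 9·10 pixels = 763004/6375 ≈ 119.6869020
V = pitch²·Σt = 1.26²·763004/6375 = 190.015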